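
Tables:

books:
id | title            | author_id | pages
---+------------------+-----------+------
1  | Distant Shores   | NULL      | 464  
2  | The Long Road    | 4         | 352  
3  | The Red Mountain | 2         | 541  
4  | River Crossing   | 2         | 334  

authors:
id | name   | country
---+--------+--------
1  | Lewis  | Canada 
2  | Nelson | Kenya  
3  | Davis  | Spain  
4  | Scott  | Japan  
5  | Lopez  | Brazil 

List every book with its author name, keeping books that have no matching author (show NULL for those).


LEFT JOIN keeps every row from books (the left table); where author_id has no match in authors, the author columns become NULL. Walk through each book:
  - book 1 (Distant Shores): author_id=NULL, no match -> kept with NULL
  - book 2 (The Long Road): author_id=4 -> matches Scott
  - book 3 (The Red Mountain): author_id=2 -> matches Nelson
  - book 4 (River Crossing): author_id=2 -> matches Nelson
All 4 rows appear; 1 has NULL author.

SQL:
SELECT a.title, b.name AS author
FROM books a
LEFT JOIN authors b ON a.author_id = b.id

Result:
title            | author
-----------------+-------
Distant Shores   | NULL  
The Long Road    | Scott 
The Red Mountain | Nelson
River Crossing   | Nelson


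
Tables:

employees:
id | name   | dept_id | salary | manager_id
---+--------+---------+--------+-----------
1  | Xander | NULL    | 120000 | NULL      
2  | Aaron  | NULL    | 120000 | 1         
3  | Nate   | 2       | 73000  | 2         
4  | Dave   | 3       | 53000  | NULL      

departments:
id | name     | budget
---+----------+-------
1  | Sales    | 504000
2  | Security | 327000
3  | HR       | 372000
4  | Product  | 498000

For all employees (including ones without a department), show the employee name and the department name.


LEFT JOIN keeps every row from employees (the left table); where dept_id has no match in departments, the department columns become NULL. Walk through each employee:
  - employee 1 (Xander): dept_id=NULL, no match -> kept with NULL
  - employee 2 (Aaron): dept_id=NULL, no match -> kept with NULL
  - employee 3 (Nate): dept_id=2 -> matches Security
  - employee 4 (Dave): dept_id=3 -> matches HR
All 4 rows appear; 2 have NULL department.

SQL:
SELECT a.name, b.name AS department
FROM employees a
LEFT JOIN departments b ON a.dept_id = b.id

Result:
name   | department
-------+-----------
Xander | NULL      
Aaron  | NULL      
Nate   | Security  
Dave   | HR        


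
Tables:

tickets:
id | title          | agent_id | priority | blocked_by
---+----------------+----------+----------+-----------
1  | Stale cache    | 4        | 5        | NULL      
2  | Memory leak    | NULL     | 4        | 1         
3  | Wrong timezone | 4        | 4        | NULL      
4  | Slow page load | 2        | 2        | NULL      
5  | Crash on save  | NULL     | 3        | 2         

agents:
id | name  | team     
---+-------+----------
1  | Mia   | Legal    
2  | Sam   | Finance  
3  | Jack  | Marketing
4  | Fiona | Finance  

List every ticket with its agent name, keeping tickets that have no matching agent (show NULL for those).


LEFT JOIN keeps every row from tickets (the left table); where agent_id has no match in agents, the agent columns become NULL. Walk through each ticket:
  - ticket 1 (Stale cache): agent_id=4 -> matches Fiona
  - ticket 2 (Memory leak): agent_id=NULL, no match -> kept with NULL
  - ticket 3 (Wrong timezone): agent_id=4 -> matches Fiona
  - ticket 4 (Slow page load): agent_id=2 -> matches Sam
  - ticket 5 (Crash on save): agent_id=NULL, no match -> kept with NULL
All 5 rows appear; 2 have NULL agent.

SQL:
SELECT a.title, b.name AS agent
FROM tickets a
LEFT JOIN agents b ON a.agent_id = b.id

Result:
title          | agent
---------------+------
Stale cache    | Fiona
Memory leak    | NULL 
Wrong timezone | Fiona
Slow page load | Sam  
Crash on save  | NULL 


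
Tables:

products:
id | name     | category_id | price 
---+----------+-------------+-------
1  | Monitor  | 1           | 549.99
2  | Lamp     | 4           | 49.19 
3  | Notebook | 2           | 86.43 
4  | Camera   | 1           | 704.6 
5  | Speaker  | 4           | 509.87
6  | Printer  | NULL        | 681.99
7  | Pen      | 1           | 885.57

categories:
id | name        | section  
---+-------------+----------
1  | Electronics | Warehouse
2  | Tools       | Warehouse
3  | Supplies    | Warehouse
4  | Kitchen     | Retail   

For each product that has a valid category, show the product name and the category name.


INNER JOIN keeps only products rows whose category_id matches an id in categories. Walk through each product:
  - product 1 (Monitor): category_id=1 -> matches Electronics
  - product 2 (Lamp): category_id=4 -> matches Kitchen
  - product 3 (Notebook): category_id=2 -> matches Tools
  - product 4 (Camera): category_id=1 -> matches Electronics
  - product 5 (Speaker): category_id=4 -> matches Kitchen
  - product 6 (Printer): category_id=NULL, no match -> dropped
  - product 7 (Pen): category_id=1 -> matches Electronics
So 1 of 7 rows is dropped.

SQL:
SELECT a.name, b.name AS category
FROM products a
INNER JOIN categories b ON a.category_id = b.id

Result:
name     | category   
---------+------------
Monitor  | Electronics
Lamp     | Kitchen    
Notebook | Tools      
Camera   | Electronics
Speaker  | Kitchen    
Pen      | Electronics


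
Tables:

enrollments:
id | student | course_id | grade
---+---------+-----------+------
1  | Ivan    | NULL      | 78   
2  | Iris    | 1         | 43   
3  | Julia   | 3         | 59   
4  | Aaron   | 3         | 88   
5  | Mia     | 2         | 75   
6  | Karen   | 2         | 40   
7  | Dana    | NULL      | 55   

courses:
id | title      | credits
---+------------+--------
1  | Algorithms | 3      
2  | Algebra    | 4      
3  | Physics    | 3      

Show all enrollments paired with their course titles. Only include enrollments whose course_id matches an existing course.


INNER JOIN keeps only enrollments rows whose course_id matches an id in courses. Walk through each enrollment:
  - enrollment 1 (Ivan): course_id=NULL, no match -> dropped
  - enrollment 2 (Iris): course_id=1 -> matches Algorithms
  - enrollment 3 (Julia): course_id=3 -> matches Physics
  - enrollment 4 (Aaron): course_id=3 -> matches Physics
  - enrollment 5 (Mia): course_id=2 -> matches Algebra
  - enrollment 6 (Karen): course_id=2 -> matches Algebra
  - enrollment 7 (Dana): course_id=NULL, no match -> dropped
So 2 of 7 rows are dropped.

SQL:
SELECT a.student, b.title AS course
FROM enrollments a
INNER JOIN courses b ON a.course_id = b.id

Result:
student | course    
--------+-----------
Iris    | Algorithms
Julia   | Physics   
Aaron   | Physics   
Mia     | Algebra   
Karen   | Algebra   


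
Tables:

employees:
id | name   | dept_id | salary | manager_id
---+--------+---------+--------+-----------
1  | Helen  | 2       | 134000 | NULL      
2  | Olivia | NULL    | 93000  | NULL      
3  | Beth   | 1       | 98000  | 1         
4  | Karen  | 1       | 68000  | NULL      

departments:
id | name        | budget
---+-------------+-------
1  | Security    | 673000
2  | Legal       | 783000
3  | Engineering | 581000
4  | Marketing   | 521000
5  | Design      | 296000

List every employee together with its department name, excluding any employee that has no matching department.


INNER JOIN keeps only employees rows whose dept_id matches an id in departments. Walk through each employee:
  - employee 1 (Helen): dept_id=2 -> matches Legal
  - employee 2 (Olivia): dept_id=NULL, no match -> dropped
  - employee 3 (Beth): dept_id=1 -> matches Security
  - employee 4 (Karen): dept_id=1 -> matches Security
So 1 of 4 rows is dropped.

SQL:
SELECT a.name, b.name AS department
FROM employees a
INNER JOIN departments b ON a.dept_id = b.id

Result:
name  | department
------+-----------
Helen | Legal     
Beth  | Security  
Karen | Security  


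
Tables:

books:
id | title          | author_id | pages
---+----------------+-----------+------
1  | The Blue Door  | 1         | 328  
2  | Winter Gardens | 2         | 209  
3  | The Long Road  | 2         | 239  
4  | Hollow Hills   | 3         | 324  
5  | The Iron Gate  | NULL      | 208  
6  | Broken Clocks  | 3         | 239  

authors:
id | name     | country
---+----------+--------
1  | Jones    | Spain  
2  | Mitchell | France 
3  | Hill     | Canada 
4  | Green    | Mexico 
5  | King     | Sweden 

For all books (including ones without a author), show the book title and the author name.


LEFT JOIN keeps every row from books (the left table); where author_id has no match in authors, the author columns become NULL. Walk through each book:
  - book 1 (The Blue Door): author_id=1 -> matches Jones
  - book 2 (Winter Gardens): author_id=2 -> matches Mitchell
  - book 3 (The Long Road): author_id=2 -> matches Mitchell
  - book 4 (Hollow Hills): author_id=3 -> matches Hill
  - book 5 (The Iron Gate): author_id=NULL, no match -> kept with NULL
  - book 6 (Broken Clocks): author_id=3 -> matches Hill
All 6 rows appear; 1 has NULL author.

SQL:
SELECT a.title, b.name AS author
FROM books a
LEFT JOIN authors b ON a.author_id = b.id

Result:
title          | author  
---------------+---------
The Blue Door  | Jones   
Winter Gardens | Mitchell
The Long Road  | Mitchell
Hollow Hills   | Hill    
The Iron Gate  | NULL    
Broken Clocks  | Hill    


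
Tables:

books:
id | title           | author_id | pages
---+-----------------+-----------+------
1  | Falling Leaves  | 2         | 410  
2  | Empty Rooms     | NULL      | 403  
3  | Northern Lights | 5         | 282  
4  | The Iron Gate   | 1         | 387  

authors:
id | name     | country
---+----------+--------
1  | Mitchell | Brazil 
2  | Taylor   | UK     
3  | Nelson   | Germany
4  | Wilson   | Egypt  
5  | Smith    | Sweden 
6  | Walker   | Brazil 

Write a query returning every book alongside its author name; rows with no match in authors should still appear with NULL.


LEFT JOIN keeps every row from books (the left table); where author_id has no match in authors, the author columns become NULL. Walk through each book:
  - book 1 (Falling Leaves): author_id=2 -> matches Taylor
  - book 2 (Empty Rooms): author_id=NULL, no match -> kept with NULL
  - book 3 (Northern Lights): author_id=5 -> matches Smith
  - book 4 (The Iron Gate): author_id=1 -> matches Mitchell
All 4 rows appear; 1 has NULL author.

SQL:
SELECT a.title, b.name AS author
FROM books a
LEFT JOIN authors b ON a.author_id = b.id

Result:
title           | author  
----------------+---------
Falling Leaves  | Taylor  
Empty Rooms     | NULL    
Northern Lights | Smith   
The Iron Gate   | Mitchell


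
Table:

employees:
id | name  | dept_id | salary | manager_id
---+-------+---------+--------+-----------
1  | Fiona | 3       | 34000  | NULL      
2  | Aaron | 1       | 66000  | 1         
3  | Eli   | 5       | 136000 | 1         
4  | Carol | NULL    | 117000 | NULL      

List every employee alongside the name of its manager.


This is a self-join: employees is joined to a second copy of itself, matching each row's manager_id to another row's id. Use LEFT JOIN so rows with manager_id=NULL are kept.
  - employee 1 (Fiona): manager_id=NULL -> NULL
  - employee 2 (Aaron): manager_id=1 -> Fiona
  - employee 3 (Eli): manager_id=1 -> Fiona
  - employee 4 (Carol): manager_id=NULL -> NULL

SQL:
SELECT a.name AS item, b.name AS manager
FROM employees a
LEFT JOIN employees b ON a.manager_id = b.id

Result:
item  | manager
------+--------
Fiona | NULL   
Aaron | Fiona  
Eli   | Fiona  
Carol | NULL   


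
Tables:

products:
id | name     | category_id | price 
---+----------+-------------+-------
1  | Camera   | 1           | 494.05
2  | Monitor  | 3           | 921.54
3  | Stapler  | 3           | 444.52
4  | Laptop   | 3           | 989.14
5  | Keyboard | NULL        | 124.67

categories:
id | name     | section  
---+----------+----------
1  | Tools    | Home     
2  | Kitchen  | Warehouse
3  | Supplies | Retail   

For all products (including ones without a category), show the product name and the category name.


LEFT JOIN keeps every row from products (the left table); where category_id has no match in categories, the category columns become NULL. Walk through each product:
  - product 1 (Camera): category_id=1 -> matches Tools
  - product 2 (Monitor): category_id=3 -> matches Supplies
  - product 3 (Stapler): category_id=3 -> matches Supplies
  - product 4 (Laptop): category_id=3 -> matches Supplies
  - product 5 (Keyboard): category_id=NULL, no match -> kept with NULL
All 5 rows appear; 1 has NULL category.

SQL:
SELECT a.name, b.name AS category
FROM products a
LEFT JOIN categories b ON a.category_id = b.id

Result:
name     | category
---------+---------
Camera   | Tools   
Monitor  | Supplies
Stapler  | Supplies
Laptop   | Supplies
Keyboard | NULL    


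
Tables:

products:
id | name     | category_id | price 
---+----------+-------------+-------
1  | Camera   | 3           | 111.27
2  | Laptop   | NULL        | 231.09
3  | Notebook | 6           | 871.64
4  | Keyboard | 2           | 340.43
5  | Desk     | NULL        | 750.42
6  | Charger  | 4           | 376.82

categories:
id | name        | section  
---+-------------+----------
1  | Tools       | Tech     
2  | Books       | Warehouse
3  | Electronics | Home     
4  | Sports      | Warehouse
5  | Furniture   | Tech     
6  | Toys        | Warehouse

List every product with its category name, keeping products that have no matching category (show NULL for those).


LEFT JOIN keeps every row from products (the left table); where category_id has no match in categories, the category columns become NULL. Walk through each product:
  - product 1 (Camera): category_id=3 -> matches Electronics
  - product 2 (Laptop): category_id=NULL, no match -> kept with NULL
  - product 3 (Notebook): category_id=6 -> matches Toys
  - product 4 (Keyboard): category_id=2 -> matches Books
  - product 5 (Desk): category_id=NULL, no match -> kept with NULL
  - product 6 (Charger): category_id=4 -> matches Sports
All 6 rows appear; 2 have NULL category.

SQL:
SELECT a.name, b.name AS category
FROM products a
LEFT JOIN categories b ON a.category_id = b.id

Result:
name     | category   
---------+------------
Camera   | Electronics
Laptop   | NULL       
Notebook | Toys       
Keyboard | Books      
Desk     | NULL       
Charger  | Sports     


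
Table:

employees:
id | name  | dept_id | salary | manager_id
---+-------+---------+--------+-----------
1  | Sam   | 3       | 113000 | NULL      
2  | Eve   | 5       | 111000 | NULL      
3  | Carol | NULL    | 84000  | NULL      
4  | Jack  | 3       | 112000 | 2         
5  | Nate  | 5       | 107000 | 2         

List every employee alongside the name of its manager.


This is a self-join: employees is joined to a second copy of itself, matching each row's manager_id to another row's id. Use LEFT JOIN so rows with manager_id=NULL are kept.
  - employee 1 (Sam): manager_id=NULL -> NULL
  - employee 2 (Eve): manager_id=NULL -> NULL
  - employee 3 (Carol): manager_id=NULL -> NULL
  - employee 4 (Jack): manager_id=2 -> Eve
  - employee 5 (Nate): manager_id=2 -> Eve

SQL:
SELECT a.name AS item, b.name AS manager
FROM employees a
LEFT JOIN employees b ON a.manager_id = b.id

Result:
item  | manager
------+--------
Sam   | NULL   
Eve   | NULL   
Carol | NULL   
Jack  | Eve    
Nate  | Eve    


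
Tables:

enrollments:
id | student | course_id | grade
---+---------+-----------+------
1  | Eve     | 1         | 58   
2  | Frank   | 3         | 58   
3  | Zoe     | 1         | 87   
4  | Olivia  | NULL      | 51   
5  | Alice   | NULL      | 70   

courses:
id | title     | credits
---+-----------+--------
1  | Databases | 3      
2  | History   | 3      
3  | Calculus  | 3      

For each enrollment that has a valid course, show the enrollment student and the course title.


INNER JOIN keeps only enrollments rows whose course_id matches an id in courses. Walk through each enrollment:
  - enrollment 1 (Eve): course_id=1 -> matches Databases
  - enrollment 2 (Frank): course_id=3 -> matches Calculus
  - enrollment 3 (Zoe): course_id=1 -> matches Databases
  - enrollment 4 (Olivia): course_id=NULL, no match -> dropped
  - enrollment 5 (Alice): course_id=NULL, no match -> dropped
So 2 of 5 rows are dropped.

SQL:
SELECT a.student, b.title AS course
FROM enrollments a
INNER JOIN courses b ON a.course_id = b.id

Result:
student | course   
--------+----------
Eve     | Databases
Frank   | Calculus 
Zoe     | Databases


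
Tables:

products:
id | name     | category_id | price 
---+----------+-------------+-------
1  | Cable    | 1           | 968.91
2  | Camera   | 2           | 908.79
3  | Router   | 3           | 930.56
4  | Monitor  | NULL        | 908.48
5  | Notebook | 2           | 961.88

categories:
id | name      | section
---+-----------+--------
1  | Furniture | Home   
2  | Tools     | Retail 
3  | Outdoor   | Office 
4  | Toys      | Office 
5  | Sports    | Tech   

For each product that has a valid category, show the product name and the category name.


INNER JOIN keeps only products rows whose category_id matches an id in categories. Walk through each product:
  - product 1 (Cable): category_id=1 -> matches Furniture
  - product 2 (Camera): category_id=2 -> matches Tools
  - product 3 (Router): category_id=3 -> matches Outdoor
  - product 4 (Monitor): category_id=NULL, no match -> dropped
  - product 5 (Notebook): category_id=2 -> matches Tools
So 1 of 5 rows is dropped.

SQL:
SELECT a.name, b.name AS category
FROM products a
INNER JOIN categories b ON a.category_id = b.id

Result:
name     | category 
---------+----------
Cable    | Furniture
Camera   | Tools    
Router   | Outdoor  
Notebook | Tools    


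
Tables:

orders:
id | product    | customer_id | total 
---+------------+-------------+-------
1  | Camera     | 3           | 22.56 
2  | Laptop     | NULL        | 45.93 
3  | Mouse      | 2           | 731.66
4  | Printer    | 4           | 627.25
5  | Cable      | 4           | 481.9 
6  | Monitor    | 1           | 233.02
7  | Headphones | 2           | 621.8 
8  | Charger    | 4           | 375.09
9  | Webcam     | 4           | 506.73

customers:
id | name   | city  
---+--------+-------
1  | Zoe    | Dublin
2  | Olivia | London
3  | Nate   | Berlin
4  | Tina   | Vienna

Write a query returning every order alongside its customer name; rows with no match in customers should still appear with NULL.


LEFT JOIN keeps every row from orders (the left table); where customer_id has no match in customers, the customer columns become NULL. Walk through each order:
  - order 1 (Camera): customer_id=3 -> matches Nate
  - order 2 (Laptop): customer_id=NULL, no match -> kept with NULL
  - order 3 (Mouse): customer_id=2 -> matches Olivia
  - order 4 (Printer): customer_id=4 -> matches Tina
  - order 5 (Cable): customer_id=4 -> matches Tina
  - order 6 (Monitor): customer_id=1 -> matches Zoe
  - order 7 (Headphones): customer_id=2 -> matches Olivia
  - order 8 (Charger): customer_id=4 -> matches Tina
  - order 9 (Webcam): customer_id=4 -> matches Tina
All 9 rows appear; 1 has NULL customer.

SQL:
SELECT a.product, b.name AS customer
FROM orders a
LEFT JOIN customers b ON a.customer_id = b.id

Result:
product    | customer
-----------+---------
Camera     | Nate    
Laptop     | NULL    
Mouse      | Olivia  
Printer    | Tina    
Cable      | Tina    
Monitor    | Zoe     
Headphones | Olivia  
Charger    | Tina    
Webcam     | Tina    


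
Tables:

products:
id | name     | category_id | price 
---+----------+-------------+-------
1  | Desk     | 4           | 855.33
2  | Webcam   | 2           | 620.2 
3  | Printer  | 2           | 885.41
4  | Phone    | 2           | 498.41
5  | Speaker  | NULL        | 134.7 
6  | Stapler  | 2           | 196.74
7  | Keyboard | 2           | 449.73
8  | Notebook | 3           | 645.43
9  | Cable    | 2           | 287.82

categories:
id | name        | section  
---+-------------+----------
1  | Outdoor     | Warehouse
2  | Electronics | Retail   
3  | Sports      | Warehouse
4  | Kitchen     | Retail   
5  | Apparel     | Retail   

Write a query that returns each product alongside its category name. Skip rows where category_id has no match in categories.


INNER JOIN keeps only products rows whose category_id matches an id in categories. Walk through each product:
  - product 1 (Desk): category_id=4 -> matches Kitchen
  - product 2 (Webcam): category_id=2 -> matches Electronics
  - product 3 (Printer): category_id=2 -> matches Electronics
  - product 4 (Phone): category_id=2 -> matches Electronics
  - product 5 (Speaker): category_id=NULL, no match -> dropped
  - product 6 (Stapler): category_id=2 -> matches Electronics
  - product 7 (Keyboard): category_id=2 -> matches Electronics
  - product 8 (Notebook): category_id=3 -> matches Sports
  - product 9 (Cable): category_id=2 -> matches Electronics
So 1 of 9 rows is dropped.

SQL:
SELECT a.name, b.name AS category
FROM products a
INNER JOIN categories b ON a.category_id = b.id

Result:
name     | category   
---------+------------
Desk     | Kitchen    
Webcam   | Electronics
Printer  | Electronics
Phone    | Electronics
Stapler  | Electronics
Keyboard | Electronics
Notebook | Sports     
Cable    | Electronics


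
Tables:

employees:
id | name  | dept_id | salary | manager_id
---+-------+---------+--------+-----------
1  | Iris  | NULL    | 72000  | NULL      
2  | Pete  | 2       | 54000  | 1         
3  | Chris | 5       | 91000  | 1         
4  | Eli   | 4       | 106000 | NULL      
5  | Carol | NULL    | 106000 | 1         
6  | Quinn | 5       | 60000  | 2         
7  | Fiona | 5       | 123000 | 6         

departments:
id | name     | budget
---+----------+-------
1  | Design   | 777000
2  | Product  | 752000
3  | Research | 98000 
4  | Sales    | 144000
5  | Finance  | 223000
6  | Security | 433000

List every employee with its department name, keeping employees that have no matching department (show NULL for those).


LEFT JOIN keeps every row from employees (the left table); where dept_id has no match in departments, the department columns become NULL. Walk through each employee:
  - employee 1 (Iris): dept_id=NULL, no match -> kept with NULL
  - employee 2 (Pete): dept_id=2 -> matches Product
  - employee 3 (Chris): dept_id=5 -> matches Finance
  - employee 4 (Eli): dept_id=4 -> matches Sales
  - employee 5 (Carol): dept_id=NULL, no match -> kept with NULL
  - employee 6 (Quinn): dept_id=5 -> matches Finance
  - employee 7 (Fiona): dept_id=5 -> matches Finance
All 7 rows appear; 2 have NULL department.

SQL:
SELECT a.name, b.name AS department
FROM employees a
LEFT JOIN departments b ON a.dept_id = b.id

Result:
name  | department
------+-----------
Iris  | NULL      
Pete  | Product   
Chris | Finance   
Eli   | Sales     
Carol | NULL      
Quinn | Finance   
Fiona | Finance   


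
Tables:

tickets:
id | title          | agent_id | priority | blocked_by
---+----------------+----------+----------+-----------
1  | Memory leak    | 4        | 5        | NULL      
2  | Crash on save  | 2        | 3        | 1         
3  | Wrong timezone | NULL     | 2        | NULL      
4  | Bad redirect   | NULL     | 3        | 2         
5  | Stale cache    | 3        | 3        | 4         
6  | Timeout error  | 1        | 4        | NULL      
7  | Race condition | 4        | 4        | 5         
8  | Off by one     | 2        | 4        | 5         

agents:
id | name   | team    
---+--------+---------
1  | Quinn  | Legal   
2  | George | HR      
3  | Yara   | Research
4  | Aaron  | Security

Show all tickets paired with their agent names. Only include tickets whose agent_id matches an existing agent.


INNER JOIN keeps only tickets rows whose agent_id matches an id in agents. Walk through each ticket:
  - ticket 1 (Memory leak): agent_id=4 -> matches Aaron
  - ticket 2 (Crash on save): agent_id=2 -> matches George
  - ticket 3 (Wrong timezone): agent_id=NULL, no match -> dropped
  - ticket 4 (Bad redirect): agent_id=NULL, no match -> dropped
  - ticket 5 (Stale cache): agent_id=3 -> matches Yara
  - ticket 6 (Timeout error): agent_id=1 -> matches Quinn
  - ticket 7 (Race condition): agent_id=4 -> matches Aaron
  - ticket 8 (Off by one): agent_id=2 -> matches George
So 2 of 8 rows are dropped.

SQL:
SELECT a.title, b.name AS agent
FROM tickets a
INNER JOIN agents b ON a.agent_id = b.id

Result:
title          | agent 
---------------+-------
Memory leak    | Aaron 
Crash on save  | George
Stale cache    | Yara  
Timeout error  | Quinn 
Race condition | Aaron 
Off by one     | George


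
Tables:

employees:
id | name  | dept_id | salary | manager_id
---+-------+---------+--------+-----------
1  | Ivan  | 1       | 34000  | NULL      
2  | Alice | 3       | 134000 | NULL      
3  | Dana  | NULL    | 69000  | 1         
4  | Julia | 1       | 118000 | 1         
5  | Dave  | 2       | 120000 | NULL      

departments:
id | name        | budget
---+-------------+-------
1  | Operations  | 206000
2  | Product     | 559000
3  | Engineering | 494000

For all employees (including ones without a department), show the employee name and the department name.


LEFT JOIN keeps every row from employees (the left table); where dept_id has no match in departments, the department columns become NULL. Walk through each employee:
  - employee 1 (Ivan): dept_id=1 -> matches Operations
  - employee 2 (Alice): dept_id=3 -> matches Engineering
  - employee 3 (Dana): dept_id=NULL, no match -> kept with NULL
  - employee 4 (Julia): dept_id=1 -> matches Operations
  - employee 5 (Dave): dept_id=2 -> matches Product
All 5 rows appear; 1 has NULL department.

SQL:
SELECT a.name, b.name AS department
FROM employees a
LEFT JOIN departments b ON a.dept_id = b.id

Result:
name  | department 
------+------------
Ivan  | Operations 
Alice | Engineering
Dana  | NULL       
Julia | Operations 
Dave  | Product    


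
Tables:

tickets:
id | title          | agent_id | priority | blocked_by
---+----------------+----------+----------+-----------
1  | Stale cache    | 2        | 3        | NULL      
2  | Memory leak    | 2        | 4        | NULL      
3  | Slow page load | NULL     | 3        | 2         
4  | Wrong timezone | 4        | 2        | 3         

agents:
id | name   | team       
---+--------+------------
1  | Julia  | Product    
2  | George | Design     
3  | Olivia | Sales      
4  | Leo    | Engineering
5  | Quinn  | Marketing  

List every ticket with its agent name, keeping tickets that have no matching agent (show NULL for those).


LEFT JOIN keeps every row from tickets (the left table); where agent_id has no match in agents, the agent columns become NULL. Walk through each ticket:
  - ticket 1 (Stale cache): agent_id=2 -> matches George
  - ticket 2 (Memory leak): agent_id=2 -> matches George
  - ticket 3 (Slow page load): agent_id=NULL, no match -> kept with NULL
  - ticket 4 (Wrong timezone): agent_id=4 -> matches Leo
All 4 rows appear; 1 has NULL agent.

SQL:
SELECT a.title, b.name AS agent
FROM tickets a
LEFT JOIN agents b ON a.agent_id = b.id

Result:
title          | agent 
---------------+-------
Stale cache    | George
Memory leak    | George
Slow page load | NULL  
Wrong timezone | Leo   


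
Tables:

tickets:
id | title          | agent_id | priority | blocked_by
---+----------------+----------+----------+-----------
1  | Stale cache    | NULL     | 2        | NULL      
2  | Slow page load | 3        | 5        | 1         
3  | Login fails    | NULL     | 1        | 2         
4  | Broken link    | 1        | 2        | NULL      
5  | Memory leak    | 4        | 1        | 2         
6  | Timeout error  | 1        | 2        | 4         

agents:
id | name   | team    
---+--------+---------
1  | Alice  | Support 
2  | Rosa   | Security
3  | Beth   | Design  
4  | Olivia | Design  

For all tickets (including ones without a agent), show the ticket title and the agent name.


LEFT JOIN keeps every row from tickets (the left table); where agent_id has no match in agents, the agent columns become NULL. Walk through each ticket:
  - ticket 1 (Stale cache): agent_id=NULL, no match -> kept with NULL
  - ticket 2 (Slow page load): agent_id=3 -> matches Beth
  - ticket 3 (Login fails): agent_id=NULL, no match -> kept with NULL
  - ticket 4 (Broken link): agent_id=1 -> matches Alice
  - ticket 5 (Memory leak): agent_id=4 -> matches Olivia
  - ticket 6 (Timeout error): agent_id=1 -> matches Alice
All 6 rows appear; 2 have NULL agent.

SQL:
SELECT a.title, b.name AS agent
FROM tickets a
LEFT JOIN agents b ON a.agent_id = b.id

Result:
title          | agent 
---------------+-------
Stale cache    | NULL  
Slow page load | Beth  
Login fails    | NULL  
Broken link    | Alice 
Memory leak    | Olivia
Timeout error  | Alice 


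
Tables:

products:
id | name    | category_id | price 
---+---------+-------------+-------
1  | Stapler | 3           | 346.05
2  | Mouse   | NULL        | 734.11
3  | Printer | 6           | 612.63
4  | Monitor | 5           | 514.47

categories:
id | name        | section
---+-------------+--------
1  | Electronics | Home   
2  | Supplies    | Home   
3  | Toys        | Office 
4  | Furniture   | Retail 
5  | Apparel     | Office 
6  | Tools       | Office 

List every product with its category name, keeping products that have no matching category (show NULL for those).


LEFT JOIN keeps every row from products (the left table); where category_id has no match in categories, the category columns become NULL. Walk through each product:
  - product 1 (Stapler): category_id=3 -> matches Toys
  - product 2 (Mouse): category_id=NULL, no match -> kept with NULL
  - product 3 (Printer): category_id=6 -> matches Tools
  - product 4 (Monitor): category_id=5 -> matches Apparel
All 4 rows appear; 1 has NULL category.

SQL:
SELECT a.name, b.name AS category
FROM products a
LEFT JOIN categories b ON a.category_id = b.id

Result:
name    | category
--------+---------
Stapler | Toys    
Mouse   | NULL    
Printer | Tools   
Monitor | Apparel 


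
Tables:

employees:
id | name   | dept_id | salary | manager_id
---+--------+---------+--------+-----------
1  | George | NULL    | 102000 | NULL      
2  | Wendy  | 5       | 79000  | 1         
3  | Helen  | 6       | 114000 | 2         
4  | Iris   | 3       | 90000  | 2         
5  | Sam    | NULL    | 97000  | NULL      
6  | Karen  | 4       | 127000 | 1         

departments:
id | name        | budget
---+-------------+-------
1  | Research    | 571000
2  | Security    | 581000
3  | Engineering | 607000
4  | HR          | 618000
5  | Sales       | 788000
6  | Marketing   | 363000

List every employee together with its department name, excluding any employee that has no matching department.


INNER JOIN keeps only employees rows whose dept_id matches an id in departments. Walk through each employee:
  - employee 1 (George): dept_id=NULL, no match -> dropped
  - employee 2 (Wendy): dept_id=5 -> matches Sales
  - employee 3 (Helen): dept_id=6 -> matches Marketing
  - employee 4 (Iris): dept_id=3 -> matches Engineering
  - employee 5 (Sam): dept_id=NULL, no match -> dropped
  - employee 6 (Karen): dept_id=4 -> matches HR
So 2 of 6 rows are dropped.

SQL:
SELECT a.name, b.name AS department
FROM employees a
INNER JOIN departments b ON a.dept_id = b.id

Result:
name  | department 
------+------------
Wendy | Sales      
Helen | Marketing  
Iris  | Engineering
Karen | HR         


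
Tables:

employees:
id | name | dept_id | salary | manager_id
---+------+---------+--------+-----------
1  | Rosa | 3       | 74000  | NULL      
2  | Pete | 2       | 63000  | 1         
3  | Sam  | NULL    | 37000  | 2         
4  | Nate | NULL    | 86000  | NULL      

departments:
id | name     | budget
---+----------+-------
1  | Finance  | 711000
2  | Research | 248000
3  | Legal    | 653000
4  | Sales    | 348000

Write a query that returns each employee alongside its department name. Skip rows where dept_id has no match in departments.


INNER JOIN keeps only employees rows whose dept_id matches an id in departments. Walk through each employee:
  - employee 1 (Rosa): dept_id=3 -> matches Legal
  - employee 2 (Pete): dept_id=2 -> matches Research
  - employee 3 (Sam): dept_id=NULL, no match -> dropped
  - employee 4 (Nate): dept_id=NULL, no match -> dropped
So 2 of 4 rows are dropped.

SQL:
SELECT a.name, b.name AS department
FROM employees a
INNER JOIN departments b ON a.dept_id = b.id

Result:
name | department
-----+-----------
Rosa | Legal     
Pete | Research  


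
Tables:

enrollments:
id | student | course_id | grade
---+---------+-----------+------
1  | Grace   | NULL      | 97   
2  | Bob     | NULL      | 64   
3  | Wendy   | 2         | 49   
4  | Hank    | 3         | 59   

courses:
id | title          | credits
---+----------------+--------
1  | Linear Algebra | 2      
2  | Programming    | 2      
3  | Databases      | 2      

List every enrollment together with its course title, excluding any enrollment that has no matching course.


INNER JOIN keeps only enrollments rows whose course_id matches an id in courses. Walk through each enrollment:
  - enrollment 1 (Grace): course_id=NULL, no match -> dropped
  - enrollment 2 (Bob): course_id=NULL, no match -> dropped
  - enrollment 3 (Wendy): course_id=2 -> matches Programming
  - enrollment 4 (Hank): course_id=3 -> matches Databases
So 2 of 4 rows are dropped.

SQL:
SELECT a.student, b.title AS course
FROM enrollments a
INNER JOIN courses b ON a.course_id = b.id

Result:
student | course     
--------+------------
Wendy   | Programming
Hank    | Databases  


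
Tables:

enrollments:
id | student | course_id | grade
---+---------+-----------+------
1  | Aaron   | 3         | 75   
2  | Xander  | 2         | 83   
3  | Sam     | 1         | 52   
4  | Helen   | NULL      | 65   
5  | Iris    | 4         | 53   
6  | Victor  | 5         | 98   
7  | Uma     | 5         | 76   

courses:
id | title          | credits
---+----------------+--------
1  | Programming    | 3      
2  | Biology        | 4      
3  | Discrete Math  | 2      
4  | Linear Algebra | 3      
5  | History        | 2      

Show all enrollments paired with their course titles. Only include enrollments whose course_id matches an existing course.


INNER JOIN keeps only enrollments rows whose course_id matches an id in courses. Walk through each enrollment:
  - enrollment 1 (Aaron): course_id=3 -> matches Discrete Math
  - enrollment 2 (Xander): course_id=2 -> matches Biology
  - enrollment 3 (Sam): course_id=1 -> matches Programming
  - enrollment 4 (Helen): course_id=NULL, no match -> dropped
  - enrollment 5 (Iris): course_id=4 -> matches Linear Algebra
  - enrollment 6 (Victor): course_id=5 -> matches History
  - enrollment 7 (Uma): course_id=5 -> matches History
So 1 of 7 rows is dropped.

SQL:
SELECT a.student, b.title AS course
FROM enrollments a
INNER JOIN courses b ON a.course_id = b.id

Result:
student | course        
--------+---------------
Aaron   | Discrete Math 
Xander  | Biology       
Sam     | Programming   
Iris    | Linear Algebra
Victor  | History       
Uma     | History       


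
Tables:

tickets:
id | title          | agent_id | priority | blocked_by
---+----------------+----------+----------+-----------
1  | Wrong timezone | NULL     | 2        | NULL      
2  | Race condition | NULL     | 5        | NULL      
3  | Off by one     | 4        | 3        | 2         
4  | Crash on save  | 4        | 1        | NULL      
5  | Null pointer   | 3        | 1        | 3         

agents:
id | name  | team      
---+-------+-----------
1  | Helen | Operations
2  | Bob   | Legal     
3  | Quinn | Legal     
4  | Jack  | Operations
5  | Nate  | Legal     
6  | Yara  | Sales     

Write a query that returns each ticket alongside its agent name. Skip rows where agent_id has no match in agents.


INNER JOIN keeps only tickets rows whose agent_id matches an id in agents. Walk through each ticket:
  - ticket 1 (Wrong timezone): agent_id=NULL, no match -> dropped
  - ticket 2 (Race condition): agent_id=NULL, no match -> dropped
  - ticket 3 (Off by one): agent_id=4 -> matches Jack
  - ticket 4 (Crash on save): agent_id=4 -> matches Jack
  - ticket 5 (Null pointer): agent_id=3 -> matches Quinn
So 2 of 5 rows are dropped.

SQL:
SELECT a.title, b.name AS agent
FROM tickets a
INNER JOIN agents b ON a.agent_id = b.id

Result:
title         | agent
--------------+------
Off by one    | Jack 
Crash on save | Jack 
Null pointer  | Quinn


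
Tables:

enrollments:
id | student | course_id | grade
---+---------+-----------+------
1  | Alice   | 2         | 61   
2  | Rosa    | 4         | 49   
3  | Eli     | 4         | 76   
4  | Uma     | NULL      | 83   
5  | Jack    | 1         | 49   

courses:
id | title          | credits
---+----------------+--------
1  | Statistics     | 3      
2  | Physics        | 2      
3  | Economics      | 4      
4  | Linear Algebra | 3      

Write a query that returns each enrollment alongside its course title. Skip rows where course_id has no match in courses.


INNER JOIN keeps only enrollments rows whose course_id matches an id in courses. Walk through each enrollment:
  - enrollment 1 (Alice): course_id=2 -> matches Physics
  - enrollment 2 (Rosa): course_id=4 -> matches Linear Algebra
  - enrollment 3 (Eli): course_id=4 -> matches Linear Algebra
  - enrollment 4 (Uma): course_id=NULL, no match -> dropped
  - enrollment 5 (Jack): course_id=1 -> matches Statistics
So 1 of 5 rows is dropped.

SQL:
SELECT a.student, b.title AS course
FROM enrollments a
INNER JOIN courses b ON a.course_id = b.id

Result:
student | course        
--------+---------------
Alice   | Physics       
Rosa    | Linear Algebra
Eli     | Linear Algebra
Jack    | Statistics    


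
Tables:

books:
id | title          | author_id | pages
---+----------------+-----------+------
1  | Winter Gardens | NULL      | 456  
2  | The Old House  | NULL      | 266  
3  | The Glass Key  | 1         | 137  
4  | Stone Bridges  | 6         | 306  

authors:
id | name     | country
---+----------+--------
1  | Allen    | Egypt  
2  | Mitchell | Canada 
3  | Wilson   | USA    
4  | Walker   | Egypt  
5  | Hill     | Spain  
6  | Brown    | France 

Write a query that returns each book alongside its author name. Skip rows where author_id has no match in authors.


INNER JOIN keeps only books rows whose author_id matches an id in authors. Walk through each book:
  - book 1 (Winter Gardens): author_id=NULL, no match -> dropped
  - book 2 (The Old House): author_id=NULL, no match -> dropped
  - book 3 (The Glass Key): author_id=1 -> matches Allen
  - book 4 (Stone Bridges): author_id=6 -> matches Brown
So 2 of 4 rows are dropped.

SQL:
SELECT a.title, b.name AS author
FROM books a
INNER JOIN authors b ON a.author_id = b.id

Result:
title         | author
--------------+-------
The Glass Key | Allen 
Stone Bridges | Brown 


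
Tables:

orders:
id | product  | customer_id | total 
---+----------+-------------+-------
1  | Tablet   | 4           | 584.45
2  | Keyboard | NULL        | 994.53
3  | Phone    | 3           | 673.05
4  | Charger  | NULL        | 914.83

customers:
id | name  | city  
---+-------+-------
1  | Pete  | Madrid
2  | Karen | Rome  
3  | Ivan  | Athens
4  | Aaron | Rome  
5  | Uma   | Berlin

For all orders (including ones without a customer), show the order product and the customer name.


LEFT JOIN keeps every row from orders (the left table); where customer_id has no match in customers, the customer columns become NULL. Walk through each order:
  - order 1 (Tablet): customer_id=4 -> matches Aaron
  - order 2 (Keyboard): customer_id=NULL, no match -> kept with NULL
  - order 3 (Phone): customer_id=3 -> matches Ivan
  - order 4 (Charger): customer_id=NULL, no match -> kept with NULL
All 4 rows appear; 2 have NULL customer.

SQL:
SELECT a.product, b.name AS customer
FROM orders a
LEFT JOIN customers b ON a.customer_id = b.id

Result:
product  | customer
---------+---------
Tablet   | Aaron   
Keyboard | NULL    
Phone    | Ivan    
Charger  | NULL    


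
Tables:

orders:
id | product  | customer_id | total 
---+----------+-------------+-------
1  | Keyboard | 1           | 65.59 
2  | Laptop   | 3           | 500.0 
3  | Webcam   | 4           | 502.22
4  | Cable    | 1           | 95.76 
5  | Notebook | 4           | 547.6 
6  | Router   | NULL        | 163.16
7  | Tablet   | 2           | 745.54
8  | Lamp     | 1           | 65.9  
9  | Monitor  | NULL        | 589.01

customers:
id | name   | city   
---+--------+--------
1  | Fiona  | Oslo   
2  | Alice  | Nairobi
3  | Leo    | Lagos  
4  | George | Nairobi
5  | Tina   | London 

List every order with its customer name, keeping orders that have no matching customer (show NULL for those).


LEFT JOIN keeps every row from orders (the left table); where customer_id has no match in customers, the customer columns become NULL. Walk through each order:
  - order 1 (Keyboard): customer_id=1 -> matches Fiona
  - order 2 (Laptop): customer_id=3 -> matches Leo
  - order 3 (Webcam): customer_id=4 -> matches George
  - order 4 (Cable): customer_id=1 -> matches Fiona
  - order 5 (Notebook): customer_id=4 -> matches George
  - order 6 (Router): customer_id=NULL, no match -> kept with NULL
  - order 7 (Tablet): customer_id=2 -> matches Alice
  - order 8 (Lamp): customer_id=1 -> matches Fiona
  - order 9 (Monitor): customer_id=NULL, no match -> kept with NULL
All 9 rows appear; 2 have NULL customer.

SQL:
SELECT a.product, b.name AS customer
FROM orders a
LEFT JOIN customers b ON a.customer_id = b.id

Result:
product  | customer
---------+---------
Keyboard | Fiona   
Laptop   | Leo     
Webcam   | George  
Cable    | Fiona   
Notebook | George  
Router   | NULL    
Tablet   | Alice   
Lamp     | Fiona   
Monitor  | NULL    
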